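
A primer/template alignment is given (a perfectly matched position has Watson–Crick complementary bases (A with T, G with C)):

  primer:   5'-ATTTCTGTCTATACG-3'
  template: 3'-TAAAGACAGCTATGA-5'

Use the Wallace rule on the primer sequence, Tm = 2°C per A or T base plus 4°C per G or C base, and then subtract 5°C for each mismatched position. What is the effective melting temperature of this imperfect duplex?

Primer base counts: A=3, T=7, G=2, C=3 → A+T=10, G+C=5
Perfect-match Tm = 2(10) + 4(5) = 20 + 20 = 40°C
Mismatches (positions where the bases are not complementary): 2 (at positions 10, 15)
Effective Tm = 40 − 2×5 = 40 − 10 = 30°C

30°C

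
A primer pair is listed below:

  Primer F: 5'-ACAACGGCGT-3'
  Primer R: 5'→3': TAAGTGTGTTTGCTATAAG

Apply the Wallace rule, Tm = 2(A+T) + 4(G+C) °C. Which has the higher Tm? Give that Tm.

Primer R, 50°C

Primer F: A+T=4, G+C=6 → Tm = 2(4)+4(6) = 32°C
Primer R: A+T=13, G+C=6 → Tm = 2(13)+4(6) = 50°C
32°C vs 50°C → primer R is higher.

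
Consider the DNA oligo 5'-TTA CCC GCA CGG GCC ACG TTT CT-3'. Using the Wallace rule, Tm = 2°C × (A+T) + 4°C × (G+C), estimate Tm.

Base counts: C=9, T=6, A=3, G=5
A+T = 9, G+C = 14
Tm = 2(9) + 4(14) = 18 + 56 = 74°C

74°C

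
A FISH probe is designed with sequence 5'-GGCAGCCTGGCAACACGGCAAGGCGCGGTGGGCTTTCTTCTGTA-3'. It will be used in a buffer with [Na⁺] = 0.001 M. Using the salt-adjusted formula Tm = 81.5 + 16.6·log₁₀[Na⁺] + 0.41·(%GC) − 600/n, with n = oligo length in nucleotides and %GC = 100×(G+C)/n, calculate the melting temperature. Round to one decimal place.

44.2°C

Length n = 44. Base counts: C=12, A=7, T=9, G=16
G+C = 28, so %GC = 28/44 × 100 = 63.636%
Salt term: 16.6 × (-3) = -49.8
GC term: 0.41 × 63.636 = 26.091; length term: −600/44 = −13.636
Tm = 81.5 + (-49.8) + 26.091 − 13.636 = 44.155 → 44.2°C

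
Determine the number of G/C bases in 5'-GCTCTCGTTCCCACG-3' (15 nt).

10

Base counts: C=7, A=1, G=3, T=4
Total G or C: 3 + 7 = 10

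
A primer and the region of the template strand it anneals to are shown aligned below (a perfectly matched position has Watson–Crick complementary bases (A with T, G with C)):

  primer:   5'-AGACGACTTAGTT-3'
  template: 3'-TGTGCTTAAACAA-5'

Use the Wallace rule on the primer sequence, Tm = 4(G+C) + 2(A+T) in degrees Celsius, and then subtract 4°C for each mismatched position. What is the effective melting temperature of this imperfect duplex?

Primer base counts: A=4, T=4, G=3, C=2 → A+T=8, G+C=5
Perfect-match Tm = 2(8) + 4(5) = 16 + 20 = 36°C
Mismatches (positions where the bases are not complementary): 3 (at positions 2, 7, 10)
Effective Tm = 36 − 3×4 = 36 − 12 = 24°C

24°C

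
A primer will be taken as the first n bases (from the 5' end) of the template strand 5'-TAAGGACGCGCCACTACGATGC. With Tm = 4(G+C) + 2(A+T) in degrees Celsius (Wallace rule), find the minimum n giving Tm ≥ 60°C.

n = 19

First 18 bases: TAAGGACGCGCCACTACG → Tm = 58°C (< 60°C)
First 19 bases: TAAGGACGCGCCACTACGA → Tm = 60°C (≥ 60°C)
Since every base adds ≥2°C, Tm only increases with n, so the threshold is first crossed at n = 19.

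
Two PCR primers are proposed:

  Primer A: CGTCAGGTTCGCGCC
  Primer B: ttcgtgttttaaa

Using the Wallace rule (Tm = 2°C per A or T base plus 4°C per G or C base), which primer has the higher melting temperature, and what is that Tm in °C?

Primer A, 52°C

Primer A: A+T=4, G+C=11 → Tm = 2(4)+4(11) = 52°C
Primer B: A+T=10, G+C=3 → Tm = 2(10)+4(3) = 32°C
52°C vs 32°C → primer A is higher.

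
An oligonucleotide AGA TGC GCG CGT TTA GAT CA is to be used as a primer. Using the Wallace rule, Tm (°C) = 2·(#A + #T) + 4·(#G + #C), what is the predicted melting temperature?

60°C

Base counts: C=4, A=5, T=5, G=6
A+T = 10, G+C = 10
Tm = 4·10 + 2·10 = 40 + 20 = 60°C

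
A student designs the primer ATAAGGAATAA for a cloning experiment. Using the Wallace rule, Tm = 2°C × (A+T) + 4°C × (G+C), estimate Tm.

C=0, G=2, T=2, A=7
So N_AT = 9 and N_GC = 2.
Tm = 2(9) + 4(2) = 18 + 8 = 26°C

26°C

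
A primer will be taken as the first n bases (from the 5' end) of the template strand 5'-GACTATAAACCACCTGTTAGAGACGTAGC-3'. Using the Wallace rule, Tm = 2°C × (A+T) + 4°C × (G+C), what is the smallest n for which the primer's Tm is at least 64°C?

n = 23

First 22 bases: GACTATAAACCACCTGTTAGAG → Tm = 62°C (< 64°C)
First 23 bases: GACTATAAACCACCTGTTAGAGA → Tm = 64°C (≥ 64°C)
Since every base adds ≥2°C, Tm only increases with n, so the threshold is first crossed at n = 23.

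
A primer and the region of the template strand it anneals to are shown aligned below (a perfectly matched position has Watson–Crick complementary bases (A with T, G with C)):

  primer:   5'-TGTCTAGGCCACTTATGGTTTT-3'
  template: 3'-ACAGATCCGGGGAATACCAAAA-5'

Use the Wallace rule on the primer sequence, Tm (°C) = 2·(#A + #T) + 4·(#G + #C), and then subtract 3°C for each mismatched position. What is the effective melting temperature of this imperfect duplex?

Primer base counts: A=3, T=10, G=5, C=4 → A+T=13, G+C=9
Perfect-match Tm = 2(13) + 4(9) = 26 + 36 = 62°C
Mismatches (positions where the bases are not complementary): 1 (at position 11)
Effective Tm = 62 − 1×3 = 62 − 3 = 59°C

59°C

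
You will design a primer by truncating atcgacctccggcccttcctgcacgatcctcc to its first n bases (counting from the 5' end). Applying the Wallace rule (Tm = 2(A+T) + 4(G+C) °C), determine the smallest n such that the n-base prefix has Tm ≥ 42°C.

First 12 bases: ATCGACCTCCGG → Tm = 40°C (< 42°C)
First 13 bases: ATCGACCTCCGGC → Tm = 44°C (≥ 42°C)
Each additional base adds 2°C (A/T) or 4°C (G/C), so Tm is non-decreasing in n; n = 13 is the first length to reach 42°C.

n = 13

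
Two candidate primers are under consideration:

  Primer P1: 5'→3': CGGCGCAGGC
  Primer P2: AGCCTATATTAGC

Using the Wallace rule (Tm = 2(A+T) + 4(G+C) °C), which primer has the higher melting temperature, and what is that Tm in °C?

Primer P1, 38°C

Primer P1: A+T=1, G+C=9 → Tm = 2(1)+4(9) = 38°C
Primer P2: A+T=8, G+C=5 → Tm = 2(8)+4(5) = 36°C
38°C vs 36°C → primer P1 is higher.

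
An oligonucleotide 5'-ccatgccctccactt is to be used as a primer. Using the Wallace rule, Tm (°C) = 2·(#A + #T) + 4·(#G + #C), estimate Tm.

Base counts: G=1, T=4, A=2, C=8
A+T = 6, G+C = 9
Tm = 2(6) + 4(9) = 12 + 36 = 48°C

48°C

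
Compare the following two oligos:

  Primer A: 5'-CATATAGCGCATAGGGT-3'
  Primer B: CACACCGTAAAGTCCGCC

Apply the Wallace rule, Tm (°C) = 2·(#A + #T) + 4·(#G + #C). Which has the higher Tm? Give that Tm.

Primer B, 58°C

Primer A: A+T=9, G+C=8 → Tm = 2(9)+4(8) = 50°C
Primer B: A+T=7, G+C=11 → Tm = 2(7)+4(11) = 58°C
50°C vs 58°C → primer B is higher.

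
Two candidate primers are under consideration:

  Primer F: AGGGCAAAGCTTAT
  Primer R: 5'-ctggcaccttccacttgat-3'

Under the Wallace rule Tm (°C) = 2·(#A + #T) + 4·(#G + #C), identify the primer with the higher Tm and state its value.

Primer R, 58°C

Primer F: A+T=8, G+C=6 → Tm = 2(8)+4(6) = 40°C
Primer R: A+T=9, G+C=10 → Tm = 2(9)+4(10) = 58°C
40°C vs 58°C → primer R is higher.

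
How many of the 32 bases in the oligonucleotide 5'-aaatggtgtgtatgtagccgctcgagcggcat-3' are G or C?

Base counts: C=6, T=8, A=7, G=11
Total G or C: 11 + 6 = 17

17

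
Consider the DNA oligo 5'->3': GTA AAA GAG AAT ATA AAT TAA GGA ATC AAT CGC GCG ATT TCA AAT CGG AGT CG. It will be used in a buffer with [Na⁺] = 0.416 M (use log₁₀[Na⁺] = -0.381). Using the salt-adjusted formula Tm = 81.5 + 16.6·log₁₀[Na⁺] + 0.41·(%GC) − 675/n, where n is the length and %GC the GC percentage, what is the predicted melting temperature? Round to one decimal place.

Length n = 53. T=12, A=22, G=12, C=7
G+C = 19, so %GC = 19/53 × 100 = 35.849%
Salt term: 16.6 × (-0.381) = -6.325
GC term: 0.41 × 35.849 = 14.698; length term: −675/53 = −12.736
Tm = 81.5 + (-6.325) + 14.698 − 12.736 = 77.137 → 77.1°C

77.1°C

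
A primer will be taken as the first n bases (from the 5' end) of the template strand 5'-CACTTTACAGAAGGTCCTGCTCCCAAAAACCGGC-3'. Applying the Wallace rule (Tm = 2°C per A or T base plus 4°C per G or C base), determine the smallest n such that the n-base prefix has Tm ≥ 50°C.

First 16 bases: CACTTTACAGAAGGTC → Tm = 46°C (< 50°C)
First 17 bases: CACTTTACAGAAGGTCC → Tm = 50°C (≥ 50°C)
Each additional base adds 2°C (A/T) or 4°C (G/C), so Tm is non-decreasing in n; n = 17 is the first length to reach 50°C.

n = 17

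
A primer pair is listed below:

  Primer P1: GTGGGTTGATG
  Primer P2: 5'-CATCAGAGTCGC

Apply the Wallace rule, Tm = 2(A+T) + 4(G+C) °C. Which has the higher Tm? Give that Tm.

Primer P1: A+T=5, G+C=6 → Tm = 2(5)+4(6) = 34°C
Primer P2: A+T=5, G+C=7 → Tm = 2(5)+4(7) = 38°C
34°C vs 38°C → primer P2 is higher.

Primer P2, 38°C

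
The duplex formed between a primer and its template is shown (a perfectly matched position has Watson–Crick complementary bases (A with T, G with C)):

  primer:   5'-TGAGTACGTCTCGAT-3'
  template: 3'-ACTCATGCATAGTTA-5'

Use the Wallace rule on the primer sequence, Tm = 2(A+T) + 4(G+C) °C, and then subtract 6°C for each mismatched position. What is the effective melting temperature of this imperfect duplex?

Primer base counts: A=3, T=5, G=4, C=3 → A+T=8, G+C=7
Perfect-match Tm = 2(8) + 4(7) = 16 + 28 = 44°C
Mismatches (positions where the bases are not complementary): 2 (at positions 10, 13)
Effective Tm = 44 − 2×6 = 44 − 12 = 32°C

32°C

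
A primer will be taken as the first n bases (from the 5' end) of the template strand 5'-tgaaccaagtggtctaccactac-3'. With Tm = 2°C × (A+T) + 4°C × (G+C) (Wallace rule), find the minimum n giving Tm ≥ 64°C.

n = 22

First 21 bases: TGAACCAAGTGGTCTACCACT → Tm = 62°C (< 64°C)
First 22 bases: TGAACCAAGTGGTCTACCACTA → Tm = 64°C (≥ 64°C)
Each additional base adds 2°C (A/T) or 4°C (G/C), so Tm is non-decreasing in n; n = 22 is the first length to reach 64°C.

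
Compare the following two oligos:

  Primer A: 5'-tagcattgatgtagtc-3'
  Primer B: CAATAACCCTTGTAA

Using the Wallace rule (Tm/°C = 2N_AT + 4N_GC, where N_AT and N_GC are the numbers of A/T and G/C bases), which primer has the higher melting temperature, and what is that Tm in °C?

Primer A, 44°C

Primer A: A+T=10, G+C=6 → Tm = 2(10)+4(6) = 44°C
Primer B: A+T=10, G+C=5 → Tm = 2(10)+4(5) = 40°C
44°C vs 40°C → primer A is higher.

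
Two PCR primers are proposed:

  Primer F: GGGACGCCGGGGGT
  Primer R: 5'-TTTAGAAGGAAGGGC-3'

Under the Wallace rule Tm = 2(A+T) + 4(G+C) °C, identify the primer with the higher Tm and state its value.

Primer F, 52°C

Primer F: A+T=2, G+C=12 → Tm = 2(2)+4(12) = 52°C
Primer R: A+T=8, G+C=7 → Tm = 2(8)+4(7) = 44°C
52°C vs 44°C → primer F is higher.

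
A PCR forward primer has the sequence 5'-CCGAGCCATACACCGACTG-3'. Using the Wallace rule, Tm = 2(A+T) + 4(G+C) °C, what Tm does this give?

Base counts: C=8, G=4, A=5, T=2
So N_AT = 7 and N_GC = 12.
Tm = 4·12 + 2·7 = 48 + 14 = 62°C

62°C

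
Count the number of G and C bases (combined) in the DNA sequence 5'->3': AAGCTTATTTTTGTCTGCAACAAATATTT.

7

Counting bases: A=9, G=3, C=4, T=13
Total G or C: 3 + 4 = 7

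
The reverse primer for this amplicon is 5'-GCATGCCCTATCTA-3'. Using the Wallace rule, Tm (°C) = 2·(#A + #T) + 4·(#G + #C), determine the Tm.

Scanning the sequence gives G=2, A=3, C=5, T=4.
AT pairs contribute 7, GC pairs contribute 7.
Tm = 4·7 + 2·7 = 28 + 14 = 42°C

42°C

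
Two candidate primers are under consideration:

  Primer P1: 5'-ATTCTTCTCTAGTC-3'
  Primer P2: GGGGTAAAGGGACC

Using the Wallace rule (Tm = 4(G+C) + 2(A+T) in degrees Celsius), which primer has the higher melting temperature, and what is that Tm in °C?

Primer P2, 46°C

Primer P1: A+T=9, G+C=5 → Tm = 2(9)+4(5) = 38°C
Primer P2: A+T=5, G+C=9 → Tm = 2(5)+4(9) = 46°C
38°C vs 46°C → primer P2 is higher.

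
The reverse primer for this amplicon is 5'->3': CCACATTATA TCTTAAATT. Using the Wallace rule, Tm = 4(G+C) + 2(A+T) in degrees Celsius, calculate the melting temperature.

46°C

A=7, G=0, T=8, C=4
So N_AT = 15 and N_GC = 4.
Tm = 2(15) + 4(4) = 30 + 16 = 46°C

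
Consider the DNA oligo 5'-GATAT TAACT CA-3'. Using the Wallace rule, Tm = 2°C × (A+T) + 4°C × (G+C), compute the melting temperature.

30°C

G=1, C=2, A=5, T=4
AT pairs contribute 9, GC pairs contribute 3.
Tm = 2(9) + 4(3) = 18 + 12 = 30°C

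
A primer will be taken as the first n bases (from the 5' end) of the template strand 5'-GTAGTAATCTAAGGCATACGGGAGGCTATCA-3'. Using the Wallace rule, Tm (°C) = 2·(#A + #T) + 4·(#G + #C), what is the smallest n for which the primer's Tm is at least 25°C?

n = 10

First 9 bases: GTAGTAATC → Tm = 24°C (< 25°C)
First 10 bases: GTAGTAATCT → Tm = 26°C (≥ 25°C)
Each additional base adds 2°C (A/T) or 4°C (G/C), so Tm is non-decreasing in n; n = 10 is the first length to reach 25°C.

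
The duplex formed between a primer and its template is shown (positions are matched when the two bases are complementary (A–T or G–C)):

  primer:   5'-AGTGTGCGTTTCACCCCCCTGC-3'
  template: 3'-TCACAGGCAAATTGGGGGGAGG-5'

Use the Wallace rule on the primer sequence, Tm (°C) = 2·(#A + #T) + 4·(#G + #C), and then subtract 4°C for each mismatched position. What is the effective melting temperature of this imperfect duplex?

Primer base counts: A=2, T=6, G=5, C=9 → A+T=8, G+C=14
Perfect-match Tm = 2(8) + 4(14) = 16 + 56 = 72°C
Mismatches (positions where the bases are not complementary): 3 (at positions 6, 12, 21)
Effective Tm = 72 − 3×4 = 72 − 12 = 60°C

60°C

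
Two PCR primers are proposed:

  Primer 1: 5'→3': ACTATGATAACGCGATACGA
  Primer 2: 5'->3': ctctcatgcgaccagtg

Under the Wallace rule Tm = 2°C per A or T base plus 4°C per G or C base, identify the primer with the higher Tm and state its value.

Primer 1, 56°C

Primer 1: A+T=12, G+C=8 → Tm = 2(12)+4(8) = 56°C
Primer 2: A+T=7, G+C=10 → Tm = 2(7)+4(10) = 54°C
56°C vs 54°C → primer 1 is higher.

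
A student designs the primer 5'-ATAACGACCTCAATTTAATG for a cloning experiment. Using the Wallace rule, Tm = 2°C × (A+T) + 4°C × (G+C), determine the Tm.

Scanning the sequence gives C=4, A=8, T=6, G=2.
So N_AT = 14 and N_GC = 6.
Tm = 4·6 + 2·14 = 24 + 28 = 52°C

52°C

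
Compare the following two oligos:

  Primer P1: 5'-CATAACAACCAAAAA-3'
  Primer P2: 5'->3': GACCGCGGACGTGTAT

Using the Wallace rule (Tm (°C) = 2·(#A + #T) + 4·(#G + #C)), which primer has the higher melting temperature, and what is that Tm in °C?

Primer P2, 52°C

Primer P1: A+T=11, G+C=4 → Tm = 2(11)+4(4) = 38°C
Primer P2: A+T=6, G+C=10 → Tm = 2(6)+4(10) = 52°C
38°C vs 52°C → primer P2 is higher.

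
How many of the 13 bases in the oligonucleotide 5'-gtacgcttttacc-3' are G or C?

Counting bases: C=4, A=2, G=2, T=5
G+C = 2 + 4 = 6

6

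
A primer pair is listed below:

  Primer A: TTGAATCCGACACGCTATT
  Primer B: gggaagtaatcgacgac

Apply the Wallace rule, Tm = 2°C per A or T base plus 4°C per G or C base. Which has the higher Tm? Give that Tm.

Primer A: A+T=11, G+C=8 → Tm = 2(11)+4(8) = 54°C
Primer B: A+T=8, G+C=9 → Tm = 2(8)+4(9) = 52°C
54°C vs 52°C → primer A is higher.

Primer A, 54°C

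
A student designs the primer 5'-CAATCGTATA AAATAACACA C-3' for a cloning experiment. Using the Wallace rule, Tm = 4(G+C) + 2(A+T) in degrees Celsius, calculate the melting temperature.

54°C

Base counts: C=5, A=11, T=4, G=1
AT pairs contribute 15, GC pairs contribute 6.
Tm = 4·6 + 2·15 = 24 + 30 = 54°C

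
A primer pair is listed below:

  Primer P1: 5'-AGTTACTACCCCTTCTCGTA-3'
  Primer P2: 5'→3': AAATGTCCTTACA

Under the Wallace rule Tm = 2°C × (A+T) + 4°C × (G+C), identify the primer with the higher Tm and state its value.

Primer P1, 58°C

Primer P1: A+T=11, G+C=9 → Tm = 2(11)+4(9) = 58°C
Primer P2: A+T=9, G+C=4 → Tm = 2(9)+4(4) = 34°C
58°C vs 34°C → primer P1 is higher.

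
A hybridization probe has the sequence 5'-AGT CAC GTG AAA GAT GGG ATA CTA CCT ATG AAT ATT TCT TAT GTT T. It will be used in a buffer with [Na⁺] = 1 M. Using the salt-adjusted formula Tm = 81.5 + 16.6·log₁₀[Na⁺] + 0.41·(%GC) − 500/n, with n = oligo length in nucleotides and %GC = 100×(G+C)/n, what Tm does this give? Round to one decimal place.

Length n = 46. C=6, T=17, G=9, A=14
G+C = 15, so %GC = 15/46 × 100 = 32.609%
Salt term: 16.6 × (0) = 0
GC term: 0.41 × 32.609 = 13.37; length term: −500/46 = −10.87
Tm = 81.5 + (0) + 13.37 − 10.87 = 84 → 84.0°C

84.0°C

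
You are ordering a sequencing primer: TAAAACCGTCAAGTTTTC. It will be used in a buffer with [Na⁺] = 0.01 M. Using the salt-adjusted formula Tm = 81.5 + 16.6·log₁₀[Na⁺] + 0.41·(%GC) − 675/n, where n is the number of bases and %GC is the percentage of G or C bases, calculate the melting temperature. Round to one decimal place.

Length n = 18. A=6, G=2, T=6, C=4
G+C = 6, so %GC = 6/18 × 100 = 33.333%
Salt term: 16.6 × (-2) = -33.2
GC term: 0.41 × 33.333 = 13.667; length term: −675/18 = −37.5
Tm = 81.5 + (-33.2) + 13.667 − 37.5 = 24.467 → 24.5°C

24.5°C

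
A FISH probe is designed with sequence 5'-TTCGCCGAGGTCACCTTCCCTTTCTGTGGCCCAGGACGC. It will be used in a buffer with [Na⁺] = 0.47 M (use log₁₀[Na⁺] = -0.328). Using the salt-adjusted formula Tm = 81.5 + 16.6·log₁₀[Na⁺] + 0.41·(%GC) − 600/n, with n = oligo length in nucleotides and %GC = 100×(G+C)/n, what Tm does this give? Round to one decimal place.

87.0°C

Length n = 39. G=10, T=10, A=4, C=15
G+C = 25, so %GC = 25/39 × 100 = 64.103%
Salt term: 16.6 × (-0.328) = -5.445
GC term: 0.41 × 64.103 = 26.282; length term: −600/39 = −15.385
Tm = 81.5 + (-5.445) + 26.282 − 15.385 = 86.952 → 87.0°C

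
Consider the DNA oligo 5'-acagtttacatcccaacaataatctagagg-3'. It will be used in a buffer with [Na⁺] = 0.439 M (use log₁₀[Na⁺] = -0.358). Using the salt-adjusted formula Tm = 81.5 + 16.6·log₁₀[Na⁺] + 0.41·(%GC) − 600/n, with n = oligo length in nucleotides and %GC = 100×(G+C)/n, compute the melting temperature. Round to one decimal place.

70.6°C

Length n = 30. G=4, T=7, A=12, C=7
G+C = 11, so %GC = 11/30 × 100 = 36.667%
Salt term: 16.6 × (-0.358) = -5.943
GC term: 0.41 × 36.667 = 15.033; length term: −600/30 = −20
Tm = 81.5 + (-5.943) + 15.033 − 20 = 70.59 → 70.6°C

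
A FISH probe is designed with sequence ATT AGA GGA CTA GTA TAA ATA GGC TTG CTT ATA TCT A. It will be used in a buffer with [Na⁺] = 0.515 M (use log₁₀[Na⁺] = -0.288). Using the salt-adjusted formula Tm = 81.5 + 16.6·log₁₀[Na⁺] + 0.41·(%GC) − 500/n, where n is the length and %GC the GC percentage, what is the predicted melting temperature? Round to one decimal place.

Length n = 37. Base counts: A=13, T=13, G=7, C=4
G+C = 11, so %GC = 11/37 × 100 = 29.73%
Salt term: 16.6 × (-0.288) = -4.781
GC term: 0.41 × 29.73 = 12.189; length term: −500/37 = −13.514
Tm = 81.5 + (-4.781) + 12.189 − 13.514 = 75.394 → 75.4°C

75.4°C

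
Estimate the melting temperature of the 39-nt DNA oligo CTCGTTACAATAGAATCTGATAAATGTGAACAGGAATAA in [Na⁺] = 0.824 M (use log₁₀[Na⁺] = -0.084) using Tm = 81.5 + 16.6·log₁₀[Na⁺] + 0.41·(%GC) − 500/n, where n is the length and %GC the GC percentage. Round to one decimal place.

79.9°C

Length n = 39. Base counts: A=17, T=10, G=7, C=5
G+C = 12, so %GC = 12/39 × 100 = 30.769%
Salt term: 16.6 × (-0.084) = -1.394
GC term: 0.41 × 30.769 = 12.615; length term: −500/39 = −12.821
Tm = 81.5 + (-1.394) + 12.615 − 12.821 = 79.9 → 79.9°C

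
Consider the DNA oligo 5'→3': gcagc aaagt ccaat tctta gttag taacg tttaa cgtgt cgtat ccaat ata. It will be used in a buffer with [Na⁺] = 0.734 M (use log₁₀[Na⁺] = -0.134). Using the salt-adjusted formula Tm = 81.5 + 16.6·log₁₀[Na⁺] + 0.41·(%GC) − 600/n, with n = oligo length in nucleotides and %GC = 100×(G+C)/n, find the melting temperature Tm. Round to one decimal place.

Length n = 53. Counting bases: T=17, C=10, G=9, A=17
G+C = 19, so %GC = 19/53 × 100 = 35.849%
Salt term: 16.6 × (-0.134) = -2.224
GC term: 0.41 × 35.849 = 14.698; length term: −600/53 = −11.321
Tm = 81.5 + (-2.224) + 14.698 − 11.321 = 82.653 → 82.7°C

82.7°C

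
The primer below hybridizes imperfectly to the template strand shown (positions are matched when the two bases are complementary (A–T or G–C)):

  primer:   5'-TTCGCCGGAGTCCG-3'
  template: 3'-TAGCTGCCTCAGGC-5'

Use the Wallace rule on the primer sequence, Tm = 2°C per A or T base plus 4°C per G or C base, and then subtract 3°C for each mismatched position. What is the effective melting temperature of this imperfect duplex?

42°C

Primer base counts: A=1, T=3, G=5, C=5 → A+T=4, G+C=10
Perfect-match Tm = 2(4) + 4(10) = 8 + 40 = 48°C
Mismatches (positions where the bases are not complementary): 2 (at positions 1, 5)
Effective Tm = 48 − 2×3 = 48 − 6 = 42°C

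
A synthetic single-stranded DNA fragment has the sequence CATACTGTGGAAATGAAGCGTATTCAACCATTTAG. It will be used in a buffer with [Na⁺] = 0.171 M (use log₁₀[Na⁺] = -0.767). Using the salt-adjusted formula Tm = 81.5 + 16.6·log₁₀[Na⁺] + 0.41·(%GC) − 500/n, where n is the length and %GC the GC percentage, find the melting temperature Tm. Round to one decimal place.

69.7°C

Length n = 35. A=12, C=6, T=10, G=7
G+C = 13, so %GC = 13/35 × 100 = 37.143%
Salt term: 16.6 × (-0.767) = -12.732
GC term: 0.41 × 37.143 = 15.229; length term: −500/35 = −14.286
Tm = 81.5 + (-12.732) + 15.229 − 14.286 = 69.711 → 69.7°C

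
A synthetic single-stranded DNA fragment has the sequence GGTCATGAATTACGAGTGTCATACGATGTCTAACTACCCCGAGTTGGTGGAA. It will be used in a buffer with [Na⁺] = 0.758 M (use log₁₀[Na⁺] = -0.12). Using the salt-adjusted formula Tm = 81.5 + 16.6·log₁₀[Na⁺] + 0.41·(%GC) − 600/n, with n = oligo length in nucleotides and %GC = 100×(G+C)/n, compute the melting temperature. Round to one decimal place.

86.9°C

Length n = 52. Scanning the sequence gives C=10, A=14, T=14, G=14.
G+C = 24, so %GC = 24/52 × 100 = 46.154%
Salt term: 16.6 × (-0.12) = -1.992
GC term: 0.41 × 46.154 = 18.923; length term: −600/52 = −11.538
Tm = 81.5 + (-1.992) + 18.923 − 11.538 = 86.893 → 86.9°C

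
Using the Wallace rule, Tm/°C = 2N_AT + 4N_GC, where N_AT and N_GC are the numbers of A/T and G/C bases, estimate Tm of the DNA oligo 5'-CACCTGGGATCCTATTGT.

Counting bases: T=6, G=4, A=3, C=5
A+T = 9, G+C = 9
Tm = 4·9 + 2·9 = 36 + 18 = 54°C

54°C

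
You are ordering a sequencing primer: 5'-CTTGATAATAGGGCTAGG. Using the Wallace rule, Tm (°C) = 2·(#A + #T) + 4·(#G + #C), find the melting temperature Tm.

Scanning the sequence gives C=2, A=5, G=6, T=5.
So N_AT = 10 and N_GC = 8.
Tm = 2(10) + 4(8) = 20 + 32 = 52°C

52°C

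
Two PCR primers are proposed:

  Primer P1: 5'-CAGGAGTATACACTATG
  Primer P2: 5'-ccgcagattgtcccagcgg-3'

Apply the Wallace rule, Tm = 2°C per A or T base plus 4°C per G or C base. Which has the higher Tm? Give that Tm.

Primer P1: A+T=10, G+C=7 → Tm = 2(10)+4(7) = 48°C
Primer P2: A+T=6, G+C=13 → Tm = 2(6)+4(13) = 64°C
48°C vs 64°C → primer P2 is higher.

Primer P2, 64°C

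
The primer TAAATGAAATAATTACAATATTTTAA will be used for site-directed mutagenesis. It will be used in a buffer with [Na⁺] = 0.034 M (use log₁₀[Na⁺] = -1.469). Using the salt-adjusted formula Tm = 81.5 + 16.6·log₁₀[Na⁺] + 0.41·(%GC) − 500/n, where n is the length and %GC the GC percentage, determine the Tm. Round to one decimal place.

Length n = 26. Scanning the sequence gives A=14, T=10, C=1, G=1.
G+C = 2, so %GC = 2/26 × 100 = 7.692%
Salt term: 16.6 × (-1.469) = -24.385
GC term: 0.41 × 7.692 = 3.154; length term: −500/26 = −19.231
Tm = 81.5 + (-24.385) + 3.154 − 19.231 = 41.038 → 41.0°C

41.0°C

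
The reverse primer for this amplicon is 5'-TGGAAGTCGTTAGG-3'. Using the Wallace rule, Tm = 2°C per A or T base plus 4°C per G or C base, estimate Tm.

42°C

Scanning the sequence gives G=6, T=4, A=3, C=1.
So N_AT = 7 and N_GC = 7.
Tm = 4·7 + 2·7 = 28 + 14 = 42°C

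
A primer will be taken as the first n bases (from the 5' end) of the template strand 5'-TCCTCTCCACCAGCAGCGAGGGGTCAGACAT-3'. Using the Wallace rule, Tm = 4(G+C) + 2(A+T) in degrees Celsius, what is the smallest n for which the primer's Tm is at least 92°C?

n = 28

First 27 bases: TCCTCTCCACCAGCAGCGAGGGGTCAG → Tm = 90°C (< 92°C)
First 28 bases: TCCTCTCCACCAGCAGCGAGGGGTCAGA → Tm = 92°C (≥ 92°C)
Since every base adds ≥2°C, Tm only increases with n, so the threshold is first crossed at n = 28.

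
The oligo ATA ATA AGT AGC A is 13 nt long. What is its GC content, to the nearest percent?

Counting bases: T=3, A=7, C=1, G=2
G+C = 2 + 1 = 3 out of 13 bases
%GC = 3/13 × 100 = 23.08% ≈ 23%

23%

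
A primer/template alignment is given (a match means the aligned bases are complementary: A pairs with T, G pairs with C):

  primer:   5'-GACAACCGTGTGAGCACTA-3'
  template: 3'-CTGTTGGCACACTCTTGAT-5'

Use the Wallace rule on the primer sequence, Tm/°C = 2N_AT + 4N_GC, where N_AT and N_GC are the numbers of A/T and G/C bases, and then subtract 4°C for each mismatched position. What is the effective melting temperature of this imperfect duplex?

54°C

Primer base counts: A=6, T=3, G=5, C=5 → A+T=9, G+C=10
Perfect-match Tm = 2(9) + 4(10) = 18 + 40 = 58°C
Mismatches (positions where the bases are not complementary): 1 (at position 15)
Effective Tm = 58 − 1×4 = 58 − 4 = 54°C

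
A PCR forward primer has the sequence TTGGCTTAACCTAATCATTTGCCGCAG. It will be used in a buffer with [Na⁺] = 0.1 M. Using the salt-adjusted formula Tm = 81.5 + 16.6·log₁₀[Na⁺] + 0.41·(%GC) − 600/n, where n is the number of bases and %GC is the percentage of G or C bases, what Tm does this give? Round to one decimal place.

60.9°C

Length n = 27. Counting bases: G=5, C=7, T=9, A=6
G+C = 12, so %GC = 12/27 × 100 = 44.444%
Salt term: 16.6 × (-1) = -16.6
GC term: 0.41 × 44.444 = 18.222; length term: −600/27 = −22.222
Tm = 81.5 + (-16.6) + 18.222 − 22.222 = 60.9 → 60.9°C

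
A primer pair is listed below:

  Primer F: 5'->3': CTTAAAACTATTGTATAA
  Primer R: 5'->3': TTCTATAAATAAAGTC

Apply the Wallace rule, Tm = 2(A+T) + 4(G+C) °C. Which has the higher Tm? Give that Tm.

Primer F: A+T=15, G+C=3 → Tm = 2(15)+4(3) = 42°C
Primer R: A+T=13, G+C=3 → Tm = 2(13)+4(3) = 38°C
42°C vs 38°C → primer F is higher.

Primer F, 42°C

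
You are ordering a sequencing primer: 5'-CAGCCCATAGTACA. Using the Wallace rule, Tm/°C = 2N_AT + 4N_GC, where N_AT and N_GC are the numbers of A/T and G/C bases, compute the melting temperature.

Scanning the sequence gives C=5, G=2, T=2, A=5.
So N_AT = 7 and N_GC = 7.
Tm = 4·7 + 2·7 = 28 + 14 = 42°C

42°C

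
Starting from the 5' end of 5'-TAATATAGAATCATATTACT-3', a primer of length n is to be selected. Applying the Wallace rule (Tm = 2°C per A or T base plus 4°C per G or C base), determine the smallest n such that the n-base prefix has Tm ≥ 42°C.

First 18 bases: TAATATAGAATCATATTA → Tm = 40°C (< 42°C)
First 19 bases: TAATATAGAATCATATTAC → Tm = 44°C (≥ 42°C)
Each additional base adds 2°C (A/T) or 4°C (G/C), so Tm is non-decreasing in n; n = 19 is the first length to reach 42°C.

n = 19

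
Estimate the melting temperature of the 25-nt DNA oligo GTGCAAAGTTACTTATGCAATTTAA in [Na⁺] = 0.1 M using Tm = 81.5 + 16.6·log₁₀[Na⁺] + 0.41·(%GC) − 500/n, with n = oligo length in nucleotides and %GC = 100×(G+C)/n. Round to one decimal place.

56.4°C

Length n = 25. C=3, T=9, G=4, A=9
G+C = 7, so %GC = 7/25 × 100 = 28%
Salt term: 16.6 × (-1) = -16.6
GC term: 0.41 × 28 = 11.48; length term: −500/25 = −20
Tm = 81.5 + (-16.6) + 11.48 − 20 = 56.38 → 56.4°C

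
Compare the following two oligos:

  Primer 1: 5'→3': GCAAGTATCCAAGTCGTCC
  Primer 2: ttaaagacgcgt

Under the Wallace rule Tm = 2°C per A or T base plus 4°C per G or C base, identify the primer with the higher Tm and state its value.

Primer 1, 58°C

Primer 1: A+T=9, G+C=10 → Tm = 2(9)+4(10) = 58°C
Primer 2: A+T=7, G+C=5 → Tm = 2(7)+4(5) = 34°C
58°C vs 34°C → primer 1 is higher.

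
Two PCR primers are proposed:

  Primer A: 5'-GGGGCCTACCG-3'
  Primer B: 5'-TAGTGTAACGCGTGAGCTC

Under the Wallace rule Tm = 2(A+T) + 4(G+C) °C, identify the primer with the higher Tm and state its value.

Primer A: A+T=2, G+C=9 → Tm = 2(2)+4(9) = 40°C
Primer B: A+T=9, G+C=10 → Tm = 2(9)+4(10) = 58°C
40°C vs 58°C → primer B is higher.

Primer B, 58°C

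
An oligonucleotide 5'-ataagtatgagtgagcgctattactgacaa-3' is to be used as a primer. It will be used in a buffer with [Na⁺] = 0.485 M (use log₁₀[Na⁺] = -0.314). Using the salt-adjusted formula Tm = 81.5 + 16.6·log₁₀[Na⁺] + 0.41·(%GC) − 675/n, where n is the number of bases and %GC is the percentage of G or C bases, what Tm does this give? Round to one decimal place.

Length n = 30. A=11, C=4, T=8, G=7
G+C = 11, so %GC = 11/30 × 100 = 36.667%
Salt term: 16.6 × (-0.314) = -5.212
GC term: 0.41 × 36.667 = 15.033; length term: −675/30 = −22.5
Tm = 81.5 + (-5.212) + 15.033 − 22.5 = 68.821 → 68.8°C

68.8°C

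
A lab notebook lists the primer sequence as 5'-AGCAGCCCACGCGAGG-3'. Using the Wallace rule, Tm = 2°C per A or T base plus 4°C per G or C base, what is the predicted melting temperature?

56°C

Counting bases: C=6, T=0, G=6, A=4
AT pairs contribute 4, GC pairs contribute 12.
Tm = 2(4) + 4(12) = 8 + 48 = 56°C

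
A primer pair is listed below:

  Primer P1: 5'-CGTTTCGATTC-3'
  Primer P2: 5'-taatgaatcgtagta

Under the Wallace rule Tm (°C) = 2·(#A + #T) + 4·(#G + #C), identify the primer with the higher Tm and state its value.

Primer P1: A+T=6, G+C=5 → Tm = 2(6)+4(5) = 32°C
Primer P2: A+T=11, G+C=4 → Tm = 2(11)+4(4) = 38°C
32°C vs 38°C → primer P2 is higher.

Primer P2, 38°C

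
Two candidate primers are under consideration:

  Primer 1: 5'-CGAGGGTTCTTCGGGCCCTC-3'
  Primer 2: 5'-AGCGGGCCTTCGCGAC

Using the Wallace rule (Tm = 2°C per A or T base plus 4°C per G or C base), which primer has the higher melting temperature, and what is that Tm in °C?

Primer 1: A+T=6, G+C=14 → Tm = 2(6)+4(14) = 68°C
Primer 2: A+T=4, G+C=12 → Tm = 2(4)+4(12) = 56°C
68°C vs 56°C → primer 1 is higher.

Primer 1, 68°C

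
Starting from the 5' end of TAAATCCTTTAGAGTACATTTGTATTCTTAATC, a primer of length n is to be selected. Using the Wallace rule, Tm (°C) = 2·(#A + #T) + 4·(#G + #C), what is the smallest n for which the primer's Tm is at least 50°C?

First 19 bases: TAAATCCTTTAGAGTACAT → Tm = 48°C (< 50°C)
First 20 bases: TAAATCCTTTAGAGTACATT → Tm = 50°C (≥ 50°C)
Each additional base adds 2°C (A/T) or 4°C (G/C), so Tm is non-decreasing in n; n = 20 is the first length to reach 50°C.

n = 20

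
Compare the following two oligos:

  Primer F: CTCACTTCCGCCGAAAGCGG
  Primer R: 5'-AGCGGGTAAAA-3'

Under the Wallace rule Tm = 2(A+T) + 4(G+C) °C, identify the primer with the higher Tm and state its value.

Primer F: A+T=7, G+C=13 → Tm = 2(7)+4(13) = 66°C
Primer R: A+T=6, G+C=5 → Tm = 2(6)+4(5) = 32°C
66°C vs 32°C → primer F is higher.

Primer F, 66°C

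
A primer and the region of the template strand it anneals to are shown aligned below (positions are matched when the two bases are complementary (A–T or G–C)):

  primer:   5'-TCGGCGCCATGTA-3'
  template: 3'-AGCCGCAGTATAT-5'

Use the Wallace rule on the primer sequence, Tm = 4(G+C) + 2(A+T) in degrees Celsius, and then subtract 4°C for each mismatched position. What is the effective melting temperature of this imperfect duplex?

34°C

Primer base counts: A=2, T=3, G=4, C=4 → A+T=5, G+C=8
Perfect-match Tm = 2(5) + 4(8) = 10 + 32 = 42°C
Mismatches (positions where the bases are not complementary): 2 (at positions 7, 11)
Effective Tm = 42 − 2×4 = 42 − 8 = 34°C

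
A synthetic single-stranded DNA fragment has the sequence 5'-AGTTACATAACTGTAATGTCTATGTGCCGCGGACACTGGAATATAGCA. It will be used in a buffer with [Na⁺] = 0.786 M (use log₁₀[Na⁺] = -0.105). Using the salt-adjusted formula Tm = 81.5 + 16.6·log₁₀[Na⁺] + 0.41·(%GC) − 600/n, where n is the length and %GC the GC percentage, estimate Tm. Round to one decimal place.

84.3°C

Length n = 48. Counting bases: G=11, A=15, C=9, T=13
G+C = 20, so %GC = 20/48 × 100 = 41.667%
Salt term: 16.6 × (-0.105) = -1.743
GC term: 0.41 × 41.667 = 17.083; length term: −600/48 = −12.5
Tm = 81.5 + (-1.743) + 17.083 − 12.5 = 84.34 → 84.3°C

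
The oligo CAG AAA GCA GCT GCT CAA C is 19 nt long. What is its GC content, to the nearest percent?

Scanning the sequence gives A=7, C=6, G=4, T=2.
G+C = 4 + 6 = 10 out of 19 bases
%GC = 10/19 × 100 = 52.63% ≈ 53%

53%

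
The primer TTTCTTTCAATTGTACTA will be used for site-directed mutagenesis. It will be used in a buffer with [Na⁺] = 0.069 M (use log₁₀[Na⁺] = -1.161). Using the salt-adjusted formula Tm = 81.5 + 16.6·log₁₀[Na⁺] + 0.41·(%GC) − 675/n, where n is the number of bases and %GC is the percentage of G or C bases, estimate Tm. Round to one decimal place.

Length n = 18. Counting bases: A=4, T=10, C=3, G=1
G+C = 4, so %GC = 4/18 × 100 = 22.222%
Salt term: 16.6 × (-1.161) = -19.273
GC term: 0.41 × 22.222 = 9.111; length term: −675/18 = −37.5
Tm = 81.5 + (-19.273) + 9.111 − 37.5 = 33.838 → 33.8°C

33.8°C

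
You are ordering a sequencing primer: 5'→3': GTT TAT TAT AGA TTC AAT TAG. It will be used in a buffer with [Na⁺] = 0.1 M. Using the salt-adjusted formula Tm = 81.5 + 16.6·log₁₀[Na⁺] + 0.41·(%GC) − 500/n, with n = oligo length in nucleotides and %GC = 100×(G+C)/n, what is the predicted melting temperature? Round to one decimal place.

Length n = 21. Counting bases: T=10, A=7, G=3, C=1
G+C = 4, so %GC = 4/21 × 100 = 19.048%
Salt term: 16.6 × (-1) = -16.6
GC term: 0.41 × 19.048 = 7.81; length term: −500/21 = −23.81
Tm = 81.5 + (-16.6) + 7.81 − 23.81 = 48.9 → 48.9°C

48.9°C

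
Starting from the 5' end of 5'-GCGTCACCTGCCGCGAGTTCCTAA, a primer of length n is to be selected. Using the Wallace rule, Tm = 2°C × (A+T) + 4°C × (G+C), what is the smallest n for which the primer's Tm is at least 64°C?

First 18 bases: GCGTCACCTGCCGCGAGT → Tm = 62°C (< 64°C)
First 19 bases: GCGTCACCTGCCGCGAGTT → Tm = 64°C (≥ 64°C)
Since every base adds ≥2°C, Tm only increases with n, so the threshold is first crossed at n = 19.

n = 19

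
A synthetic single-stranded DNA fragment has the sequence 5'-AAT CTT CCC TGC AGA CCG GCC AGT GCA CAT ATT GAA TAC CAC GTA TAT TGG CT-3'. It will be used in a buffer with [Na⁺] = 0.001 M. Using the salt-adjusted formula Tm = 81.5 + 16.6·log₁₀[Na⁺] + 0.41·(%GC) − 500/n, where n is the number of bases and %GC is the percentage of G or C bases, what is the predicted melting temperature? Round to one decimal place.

Length n = 53. Scanning the sequence gives C=15, G=10, A=14, T=14.
G+C = 25, so %GC = 25/53 × 100 = 47.17%
Salt term: 16.6 × (-3) = -49.8
GC term: 0.41 × 47.17 = 19.34; length term: −500/53 = −9.434
Tm = 81.5 + (-49.8) + 19.34 − 9.434 = 41.606 → 41.6°C

41.6°C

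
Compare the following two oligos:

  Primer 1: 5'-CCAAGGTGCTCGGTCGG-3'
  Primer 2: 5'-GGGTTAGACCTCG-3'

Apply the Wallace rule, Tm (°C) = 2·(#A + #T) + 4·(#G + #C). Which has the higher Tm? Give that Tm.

Primer 1: A+T=5, G+C=12 → Tm = 2(5)+4(12) = 58°C
Primer 2: A+T=5, G+C=8 → Tm = 2(5)+4(8) = 42°C
58°C vs 42°C → primer 1 is higher.

Primer 1, 58°C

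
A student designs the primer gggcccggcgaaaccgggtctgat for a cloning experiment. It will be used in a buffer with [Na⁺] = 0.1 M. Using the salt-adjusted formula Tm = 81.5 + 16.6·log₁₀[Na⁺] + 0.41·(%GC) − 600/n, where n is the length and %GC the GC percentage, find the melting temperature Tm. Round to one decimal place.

68.9°C

Length n = 24. T=3, A=4, C=7, G=10
G+C = 17, so %GC = 17/24 × 100 = 70.833%
Salt term: 16.6 × (-1) = -16.6
GC term: 0.41 × 70.833 = 29.042; length term: −600/24 = −25
Tm = 81.5 + (-16.6) + 29.042 − 25 = 68.942 → 68.9°C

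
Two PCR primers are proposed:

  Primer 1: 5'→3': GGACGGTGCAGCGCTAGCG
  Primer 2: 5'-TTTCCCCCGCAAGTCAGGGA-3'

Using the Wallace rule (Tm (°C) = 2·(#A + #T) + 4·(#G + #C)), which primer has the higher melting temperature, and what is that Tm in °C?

Primer 1, 66°C

Primer 1: A+T=5, G+C=14 → Tm = 2(5)+4(14) = 66°C
Primer 2: A+T=8, G+C=12 → Tm = 2(8)+4(12) = 64°C
66°C vs 64°C → primer 1 is higher.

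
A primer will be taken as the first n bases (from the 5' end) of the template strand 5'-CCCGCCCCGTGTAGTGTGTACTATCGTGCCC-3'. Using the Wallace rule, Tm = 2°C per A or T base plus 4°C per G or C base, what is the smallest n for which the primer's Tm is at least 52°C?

First 14 bases: CCCGCCCCGTGTAG → Tm = 50°C (< 52°C)
First 15 bases: CCCGCCCCGTGTAGT → Tm = 52°C (≥ 52°C)
Since every base adds ≥2°C, Tm only increases with n, so the threshold is first crossed at n = 15.

n = 15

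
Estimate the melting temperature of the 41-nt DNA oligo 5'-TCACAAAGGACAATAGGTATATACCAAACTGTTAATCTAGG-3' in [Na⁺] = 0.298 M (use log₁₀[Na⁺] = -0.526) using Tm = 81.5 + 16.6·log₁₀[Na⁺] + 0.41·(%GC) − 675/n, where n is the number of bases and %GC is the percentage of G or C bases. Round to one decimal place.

70.3°C

Length n = 41. Scanning the sequence gives C=7, A=17, G=7, T=10.
G+C = 14, so %GC = 14/41 × 100 = 34.146%
Salt term: 16.6 × (-0.526) = -8.732
GC term: 0.41 × 34.146 = 14; length term: −675/41 = −16.463
Tm = 81.5 + (-8.732) + 14 − 16.463 = 70.305 → 70.3°C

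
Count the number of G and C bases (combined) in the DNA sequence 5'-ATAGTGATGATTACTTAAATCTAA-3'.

Base counts: A=10, C=2, T=9, G=3
G+C = 3 + 2 = 5

5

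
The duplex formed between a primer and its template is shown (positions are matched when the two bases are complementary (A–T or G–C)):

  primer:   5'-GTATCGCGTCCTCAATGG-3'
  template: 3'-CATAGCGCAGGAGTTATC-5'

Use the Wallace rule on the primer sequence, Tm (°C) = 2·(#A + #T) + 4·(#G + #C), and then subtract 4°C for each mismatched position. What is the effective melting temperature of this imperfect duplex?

52°C

Primer base counts: A=3, T=5, G=5, C=5 → A+T=8, G+C=10
Perfect-match Tm = 2(8) + 4(10) = 16 + 40 = 56°C
Mismatches (positions where the bases are not complementary): 1 (at position 17)
Effective Tm = 56 − 1×4 = 56 − 4 = 52°C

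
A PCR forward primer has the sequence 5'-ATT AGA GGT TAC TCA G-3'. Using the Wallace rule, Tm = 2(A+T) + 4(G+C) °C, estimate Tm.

44°C

Counting bases: A=5, G=4, T=5, C=2
So N_AT = 10 and N_GC = 6.
Tm = 4·6 + 2·10 = 24 + 20 = 44°C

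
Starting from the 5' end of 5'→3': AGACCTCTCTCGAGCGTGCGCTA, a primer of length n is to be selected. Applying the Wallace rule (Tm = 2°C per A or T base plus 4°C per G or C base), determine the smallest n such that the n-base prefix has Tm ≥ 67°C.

n = 21

First 20 bases: AGACCTCTCTCGAGCGTGCG → Tm = 66°C (< 67°C)
First 21 bases: AGACCTCTCTCGAGCGTGCGC → Tm = 70°C (≥ 67°C)
Since every base adds ≥2°C, Tm only increases with n, so the threshold is first crossed at n = 21.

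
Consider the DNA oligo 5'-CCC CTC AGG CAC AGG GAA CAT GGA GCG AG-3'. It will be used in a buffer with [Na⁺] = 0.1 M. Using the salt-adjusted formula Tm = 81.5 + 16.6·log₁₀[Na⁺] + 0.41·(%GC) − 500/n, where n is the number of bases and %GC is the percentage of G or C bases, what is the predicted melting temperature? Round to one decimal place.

74.5°C

Length n = 29. C=9, A=8, T=2, G=10
G+C = 19, so %GC = 19/29 × 100 = 65.517%
Salt term: 16.6 × (-1) = -16.6
GC term: 0.41 × 65.517 = 26.862; length term: −500/29 = −17.241
Tm = 81.5 + (-16.6) + 26.862 − 17.241 = 74.521 → 74.5°C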